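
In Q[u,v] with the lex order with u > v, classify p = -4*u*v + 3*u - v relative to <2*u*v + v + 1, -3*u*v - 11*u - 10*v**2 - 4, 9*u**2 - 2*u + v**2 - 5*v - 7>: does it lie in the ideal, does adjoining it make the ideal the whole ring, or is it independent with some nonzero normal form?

-4*u*v + 3*u - v lies in I (it reduces to 0).

First compute the reduced Gröbner basis of I by Buchberger's algorithm.
f_1 = 2*u*v + v + 1, LT = u*v.
f_2 = -3*u*v - 11*u - 10*v**2 - 4, LT = u*v.
f_3 = 9*u**2 - 2*u + v**2 - 5*v - 7, LT = u**2.

S(f_1,f_2): lcm = u*v. S = -11/3*u - 10/3*v**2 + 1/2*v - 5/6.
  reduce S modulo (f_1, f_2, f_3):
  remainder -11/3*u - 10/3*v**2 + 1/2*v - 5/6 ≠ 0; add h_4 = -11/3*u - 10/3*v**2 + 1/2*v - 5/6 to the basis.

S(f_1,f_3): lcm = u**2*v. S = 13/18*u*v + 1/2*u - 1/9*v**3 + 5/9*v**2 + 7/9*v.
  reduce S modulo (f_1, f_2, f_3, h_4):
  remainder -1/9*v**3 + 10/99*v**2 + 16/33*v - 47/99 ≠ 0; add h_5 = -1/9*v**3 + 10/99*v**2 + 16/33*v - 47/99 to the basis.

S(f_2,f_3): lcm = u**2*v. S = 11/3*u**2 + 10/3*u*v**2 + 2/9*u*v + 4/3*u - 1/9*v**3 + 5/9*v**2 + 7/9*v.
  reduce S modulo (f_1, f_2, f_3, h_4, h_5):
  remainder -1061/297*v**2 + 251/297*v + 30/11 ≠ 0; add h_6 = -1061/297*v**2 + 251/297*v + 30/11 to the basis.

S(f_1,h_4): lcm = u*v. S = -10/11*v**3 + 3/22*v**2 + 3/11*v + 1/2.
  reduce S modulo (f_1, f_2, f_3, h_4, h_5, h_6):
  remainder -90041/23342*v + 90041/23342 ≠ 0; add h_7 = -90041/23342*v + 90041/23342 to the basis.

The other S-polynomials (S(f_2,h_4), S(f_3,h_4), S(f_1,h_5), S(f_2,h_5), S(f_3,h_5), S(h_4,h_5), S(f_1,h_6), S(f_2,h_6), S(f_3,h_6), S(h_4,h_6), S(h_5,h_6), S(f_1,h_7), S(f_2,h_7), S(f_3,h_7), S(h_4,h_7), S(h_5,h_7), S(h_6,h_7)) all reduce to 0 modulo the current basis, so we have a Gröbner basis.
Inter-reduce: drop elements whose leading term is divisible by another's, tail-reduce, and make monic.
Reduced Gröbner basis: {u + 1, v - 1}.
Label its elements g_1 = u + 1, g_2 = v - 1.

Reduce p = -4*u*v + 3*u - v modulo G:
  leading term u*v: subtract (-4*v)·g_1 from -4*u*v + 3*u - v → 3*u + 3*v
  leading term u: subtract (3)·g_1 from 3*u + 3*v → 3*v - 3
  leading term v: subtract (3)·g_2 from 3*v - 3 → 0
  normal form = 0.
Since the normal form is 0, p ∈ I.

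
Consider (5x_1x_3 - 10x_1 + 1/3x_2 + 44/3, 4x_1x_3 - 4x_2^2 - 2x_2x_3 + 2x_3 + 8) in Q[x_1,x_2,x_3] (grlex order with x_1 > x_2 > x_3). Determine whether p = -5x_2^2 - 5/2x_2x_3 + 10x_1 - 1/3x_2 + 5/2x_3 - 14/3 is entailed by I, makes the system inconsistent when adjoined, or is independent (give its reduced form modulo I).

First compute the reduced Gröbner basis of I by Buchberger's algorithm.
f_1 = 5x_1x_3 - 10x_1 + 1/3x_2 + 44/3, LT = x_1x_3.
f_2 = 4x_1x_3 - 4x_2^2 - 2x_2x_3 + 2x_3 + 8, LT = x_1x_3.

S(f_1,f_2): lcm = x_1x_3. S = x_2^2 + 1/2x_2x_3 - 2x_1 + 1/15x_2 - 1/2x_3 + 14/15.
  leading term x_2^2: no divisor's leading term divides it; move x_2^2 to the remainder.
  leading term x_2x_3: no divisor's leading term divides it; move 1/2x_2x_3 to the remainder.
  leading term x_1: no divisor's leading term divides it; move -2x_1 to the remainder.
  leading term x_2: no divisor's leading term divides it; move 1/15x_2 to the remainder.
  leading term x_3: no divisor's leading term divides it; move -1/2x_3 to the remainder.
  leading term 1: no divisor's leading term divides it; move 14/15 to the remainder.
  remainder x_2^2 + 1/2x_2x_3 - 2x_1 + 1/15x_2 - 1/2x_3 + 14/15 ≠ 0; add h_3 = x_2^2 + 1/2x_2x_3 - 2x_1 + 1/15x_2 - 1/2x_3 + 14/15 to the basis.

The other S-polynomials (S(f_1,h_3), S(f_2,h_3)) all reduce to 0 modulo the current basis, so we have a Gröbner basis.
Inter-reduce: drop elements whose leading term is divisible by another's, tail-reduce, and make monic.
Reduced Gröbner basis: {x_1x_3 - 2x_1 + 1/15x_2 + 44/15, x_2^2 + 1/2x_2x_3 - 2x_1 + 1/15x_2 - 1/2x_3 + 14/15}.
Label its elements g_1 = x_1x_3 - 2x_1 + 1/15x_2 + 44/15, g_2 = x_2^2 + 1/2x_2x_3 - 2x_1 + 1/15x_2 - 1/2x_3 + 14/15.

Reduce p = -5x_2^2 - 5/2x_2x_3 + 10x_1 - 1/3x_2 + 5/2x_3 - 14/3 modulo G:
  leading term x_2^2: subtract (-5)·g_2 from -5x_2^2 - 5/2x_2x_3 + 10x_1 - 1/3x_2 + 5/2x_3 - 14/3 → 0
  normal form = 0.
Since the normal form is 0, p ∈ I.

Ideal membership is decidable via reduction modulo a Gröbner basis.

-5x_2^2 - 5/2x_2x_3 + 10x_1 - 1/3x_2 + 5/2x_3 - 14/3 lies in I (it reduces to 0).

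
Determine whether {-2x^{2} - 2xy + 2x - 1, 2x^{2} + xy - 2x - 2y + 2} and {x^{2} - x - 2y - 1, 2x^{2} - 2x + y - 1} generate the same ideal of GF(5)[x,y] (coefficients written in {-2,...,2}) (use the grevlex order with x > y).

No, the ideals differ.

Two ideals are equal iff their reduced Gröbner bases coincide (the reduced basis is unique for a fixed ordering).
Buchberger on the first generating set:
f_1 = -2x^{2} - 2xy + 2x - 1, LT = x^{2}.
f_2 = 2x^{2} + xy - 2x - 2y + 2, LT = x^{2}.

S(f_1,f_2): lcm = x^{2}. S = -2xy + y + 2.
  leading term xy: no divisor's leading term divides it; move -2xy to the remainder.
  leading term y: no divisor's leading term divides it; move y to the remainder.
  leading term 1: no divisor's leading term divides it; move 2 to the remainder.
  remainder -2xy + y + 2 ≠ 0; add g_3 = -2xy + y + 2 to the basis.

S(f_1,g_3): lcm = x^{2}y. S = xy^{2} + 2xy + x - 2y.
  leading term xy^{2}: subtract (2y)·g_3 from xy^{2} + 2xy + x - 2y → 2xy - 2y^{2} + x - y
  leading term xy: subtract (-1)·g_3 from 2xy - 2y^{2} + x - y → -2y^{2} + x + 2
  leading term y^{2}: no divisor's leading term divides it; move -2y^{2} to the remainder.
  leading term x: no divisor's leading term divides it; move x to the remainder.
  leading term 1: no divisor's leading term divides it; move 2 to the remainder.
  remainder -2y^{2} + x + 2 ≠ 0; add g_4 = -2y^{2} + x + 2 to the basis.

The other S-polynomials (S(f_2,g_3), S(f_1,g_4), S(f_2,g_4), S(g_3,g_4)) all reduce to 0 modulo the current basis, so we have a Gröbner basis.
Inter-reduce: drop elements whose leading term is divisible by another's, tail-reduce, and make monic.
Reduced Gröbner basis: {x^{2} - x - 2y - 1, xy + 2y - 1, y^{2} + 2x - 1}.

Buchberger on the second generating set:
h_1 = x^{2} - x - 2y - 1, LT = x^{2}.
h_2 = 2x^{2} - 2x + y - 1, LT = x^{2}.

S(h_1,h_2): lcm = x^{2}. S = 2.
  leading term 1: no divisor's leading term divides it; move 2 to the remainder.
  remainder 2 ≠ 0; add k_3 = 2 to the basis.

The other S-polynomials (S(h_1,k_3), S(h_2,k_3)) all reduce to 0 modulo the current basis, so we have a Gröbner basis.
Inter-reduce: drop elements whose leading term is divisible by another's, tail-reduce, and make monic.
Reduced Gröbner basis: {1}.

The bases are distinct; the ideals are different.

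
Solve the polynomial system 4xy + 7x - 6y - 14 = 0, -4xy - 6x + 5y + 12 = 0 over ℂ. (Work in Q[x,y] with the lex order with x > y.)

{(-1/4, -9/4), (2, 0)}

Compute a lex Gröbner basis by Buchberger's algorithm.
f_1 = 4xy + 7x - 6y - 14, LT = xy.
f_2 = -4xy - 6x + 5y + 12, LT = xy.

S(f_1,f_2): lcm = xy. S = 1/4x - 1/4y - 1/2.
  reduce S modulo (f_1, f_2):
  remainder 1/4x - 1/4y - 1/2 ≠ 0; add h_3 = 1/4x - 1/4y - 1/2 to the basis.

S(f_1,h_3): lcm = xy. S = 7/4x + y^2 + 1/2y - 7/2.
  reduce S modulo (f_1, f_2, h_3):
  remainder y^2 + 9/4y ≠ 0; add h_4 = y^2 + 9/4y to the basis.

The other S-polynomials (S(f_2,h_3), S(f_1,h_4), S(f_2,h_4), S(h_3,h_4)) all reduce to 0 modulo the current basis, so we have a Gröbner basis.
Inter-reduce: drop elements whose leading term is divisible by another's, tail-reduce, and make monic.
Reduced Gröbner basis: {x - y - 2, y^2 + 9/4y}.

A lex Gröbner basis eliminates variables successively. Here y^2 + 9/4y depends only on y, with roots {-9/4, 0}; lifting each root through the earlier basis elements recovers the full solutions.
  y = -9/4: the earlier basis element becomes x + 1/4 = 0, giving x = -1/4 — point (-1/4, -9/4).
  y = 0: the earlier basis element becomes x - 2 = 0, giving x = 2 — point (2, 0).
Zero-dimensionality of the ideal guarantees finitely many solutions over ℂ.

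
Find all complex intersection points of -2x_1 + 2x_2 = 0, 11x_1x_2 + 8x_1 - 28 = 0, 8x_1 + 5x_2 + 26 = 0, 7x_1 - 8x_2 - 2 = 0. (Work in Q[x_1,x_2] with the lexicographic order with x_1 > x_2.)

Compute a lex Gröbner basis by Buchberger's algorithm.
f_1 = -2x_1 + 2x_2, LT = x_1.
f_2 = 11x_1x_2 + 8x_1 - 28, LT = x_1x_2.
f_3 = 8x_1 + 5x_2 + 26, LT = x_1.
f_4 = 7x_1 - 8x_2 - 2, LT = x_1.

S(f_1,f_2): lcm = x_1x_2. S = -8/11x_1 - x_2^2 + 28/11.
  leading term x_1: subtract (4/11)·f_1 from -8/11x_1 - x_2^2 + 28/11 → -x_2^2 - 8/11x_2 + 28/11
  leading term x_2^2: no divisor's leading term divides it; move -x_2^2 to the remainder.
  leading term x_2: no divisor's leading term divides it; move -8/11x_2 to the remainder.
  leading term 1: no divisor's leading term divides it; move 28/11 to the remainder.
  remainder -x_2^2 - 8/11x_2 + 28/11 ≠ 0; add h_5 = -x_2^2 - 8/11x_2 + 28/11 to the basis.

S(f_1,f_3): lcm = x_1. S = -13/8x_2 - 13/4.
  leading term x_2: no divisor's leading term divides it; move -13/8x_2 to the remainder.
  leading term 1: no divisor's leading term divides it; move -13/4 to the remainder.
  remainder -13/8x_2 - 13/4 ≠ 0; add h_6 = -13/8x_2 - 13/4 to the basis.

The other S-polynomials (S(f_1,f_4), S(f_2,f_3), S(f_2,f_4), S(f_3,f_4), S(f_1,h_5), S(f_2,h_5), S(f_3,h_5), S(f_4,h_5), S(f_1,h_6), S(f_2,h_6), S(f_3,h_6), S(f_4,h_6), S(h_5,h_6)) all reduce to 0 modulo the current basis, so we have a Gröbner basis.
Inter-reduce: drop elements whose leading term is divisible by another's, tail-reduce, and make monic.
Reduced Gröbner basis: {x_1 + 2, x_2 + 2}.

Elimination: the polynomial x_2 + 2 lies in the elimination ideal for x_2, so x_2 ∈ {-2}. For each such x_2, the remaining basis elements (now univariate) give the rest of the solution.
  x_2 = -2: the earlier basis element becomes x_1 + 2 = 0, giving x_1 = -2 — point (-2, -2).
Check: every point annihilates each of the original generators.

{(-2, -2)}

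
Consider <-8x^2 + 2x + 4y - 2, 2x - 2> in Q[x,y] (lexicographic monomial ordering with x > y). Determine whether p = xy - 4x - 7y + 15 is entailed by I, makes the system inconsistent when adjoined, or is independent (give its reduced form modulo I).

Adjoining xy - 4x - 7y + 15 makes the ideal the whole ring: the system is inconsistent.

First compute the reduced Gröbner basis of I by Buchberger's algorithm.
f_1 = -8x^2 + 2x + 4y - 2, LT = x^2.
f_2 = 2x - 2, LT = x.

S(f_1,f_2): lcm = x^2. S = 3/4x - 1/2y + 1/4.
  leading term x: subtract (3/8)·f_2 from 3/4x - 1/2y + 1/4 → -1/2y + 1
  leading term y: no divisor's leading term divides it; move -1/2y to the remainder.
  leading term 1: no divisor's leading term divides it; move 1 to the remainder.
  remainder -1/2y + 1 ≠ 0; add h_3 = -1/2y + 1 to the basis.

S(f_1,h_3): leading monomials are coprime, so the S-polynomial reduces to 0 (Buchberger's first criterion).
S(f_2,h_3): leading monomials are coprime, so the S-polynomial reduces to 0 (Buchberger's first criterion).
Every S-polynomial of the final basis reduces to 0, so we have a Gröbner basis.
Inter-reduce: drop elements whose leading term is divisible by another's, tail-reduce, and make monic.
Reduced Gröbner basis: {x - 1, y - 2}.
Label its elements g_1 = x - 1, g_2 = y - 2.

Reduce p = xy - 4x - 7y + 15 modulo G:
  leading term xy: subtract (y)·g_1 from xy - 4x - 7y + 15 → -4x - 6y + 15
  leading term x: subtract (-4)·g_1 from -4x - 6y + 15 → -6y + 11
  leading term y: subtract (-6)·g_2 from -6y + 11 → -1
  leading term 1: no divisor's leading term divides it; move -1 to the remainder.
  normal form = -1.
The normal form is nonzero, so p ∉ I. Since p minus its normal form lies in I, I + (p) = I + (r) where r = -1; decide whether this ideal is the whole ring.
Here r = -1 is a nonzero constant, hence a unit: 1 ∈ I + (p), the Gröbner basis of I + (p) is {1}, and the enlarged system has no common solution — adjoining p is inconsistent.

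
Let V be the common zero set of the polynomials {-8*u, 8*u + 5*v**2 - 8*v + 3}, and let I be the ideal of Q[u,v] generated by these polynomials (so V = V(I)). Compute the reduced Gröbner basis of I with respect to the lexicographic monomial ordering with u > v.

G = {u, v**2 - 8/5*v + 3/5}

f_1 = -8*u, LT = u.
f_2 = 8*u + 5*v**2 - 8*v + 3, LT = u.

S(f_1,f_2): lcm = u. S = -5/8*v**2 + v - 3/8.
  leading term v**2: no divisor's leading term divides it; move -5/8*v**2 to the remainder.
  leading term v: no divisor's leading term divides it; move v to the remainder.
  leading term 1: no divisor's leading term divides it; move -3/8 to the remainder.
  remainder -5/8*v**2 + v - 3/8 ≠ 0; add g_3 = -5/8*v**2 + v - 3/8 to the basis.

The other S-polynomials (S(f_1,g_3), S(f_2,g_3)) all reduce to 0 modulo the current basis, so we have a Gröbner basis.
Inter-reduce: drop elements whose leading term is divisible by another's, tail-reduce, and make monic.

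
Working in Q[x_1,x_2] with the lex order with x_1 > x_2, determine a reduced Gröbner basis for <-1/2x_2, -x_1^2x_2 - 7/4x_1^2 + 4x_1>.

G = {x_1^2 - 16/7x_1, x_2}

Buchberger's algorithm terminates because the ascending chain of leading-term ideals stabilizes.

f_1 = -1/2x_2, LT = x_2.
f_2 = -x_1^2x_2 - 7/4x_1^2 + 4x_1, LT = x_1^2x_2.

S(f_1,f_2): lcm = x_1^2x_2. S = -7/4x_1^2 + 4x_1.
  reduce S modulo (f_1, f_2):
  remainder -7/4x_1^2 + 4x_1 ≠ 0; add g_3 = -7/4x_1^2 + 4x_1 to the basis.

The other S-polynomials (S(f_1,g_3), S(f_2,g_3)) all reduce to 0 modulo the current basis, so we have a Gröbner basis.
Inter-reduce: drop elements whose leading term is divisible by another's, tail-reduce, and make monic.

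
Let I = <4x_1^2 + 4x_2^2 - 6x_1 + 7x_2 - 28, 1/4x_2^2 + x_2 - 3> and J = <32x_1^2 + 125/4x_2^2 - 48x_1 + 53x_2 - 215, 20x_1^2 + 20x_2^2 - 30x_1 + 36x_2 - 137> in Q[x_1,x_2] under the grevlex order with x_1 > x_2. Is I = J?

No, the ideals differ.

For a fixed monomial order, each ideal has a unique reduced Gröbner basis; comparing bases decides equality.
Buchberger on the first generating set:
f_1 = 4x_1^2 + 4x_2^2 - 6x_1 + 7x_2 - 28, LT = x_1^2.
f_2 = 1/4x_2^2 + x_2 - 3, LT = x_2^2.

The S-polynomials (S(f_1,f_2)) all reduce to 0 modulo the current basis, so we have a Gröbner basis.
Inter-reduce: drop elements whose leading term is divisible by another's, tail-reduce, and make monic.
Reduced Gröbner basis: {x_1^2 - 3/2x_1 - 9/4x_2 + 5, x_2^2 + 4x_2 - 12}.

Buchberger on the second generating set:
h_1 = 32x_1^2 + 125/4x_2^2 - 48x_1 + 53x_2 - 215, LT = x_1^2.
h_2 = 20x_1^2 + 20x_2^2 - 30x_1 + 36x_2 - 137, LT = x_1^2.

S(h_1,h_2): lcm = x_1^2. S = -3/128x_2^2 - 23/160x_2 + 21/160.
  leading term x_2^2: no divisor's leading term divides it; move -3/128x_2^2 to the remainder.
  leading term x_2: no divisor's leading term divides it; move -23/160x_2 to the remainder.
  leading term 1: no divisor's leading term divides it; move 21/160 to the remainder.
  remainder -3/128x_2^2 - 23/160x_2 + 21/160 ≠ 0; add k_3 = -3/128x_2^2 - 23/160x_2 + 21/160 to the basis.

The other S-polynomials (S(h_1,k_3), S(h_2,k_3)) all reduce to 0 modulo the current basis, so we have a Gröbner basis.
Inter-reduce: drop elements whose leading term is divisible by another's, tail-reduce, and make monic.
Reduced Gröbner basis: {x_1^2 - 3/2x_1 - 13/3x_2 - 5/4, x_2^2 + 92/15x_2 - 28/5}.

These differ, so the ideals are not equal.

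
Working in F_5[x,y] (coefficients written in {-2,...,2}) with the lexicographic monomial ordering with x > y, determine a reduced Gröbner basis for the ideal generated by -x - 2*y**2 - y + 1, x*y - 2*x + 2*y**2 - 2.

f_1 = -x - 2*y**2 - y + 1, LT = x.
f_2 = x*y - 2*x + 2*y**2 - 2, LT = x*y.

S(f_1,f_2): lcm = x*y. S = 2*x + 2*y**3 - y**2 - y + 2.
  leading term x: subtract (-2)·f_1 from 2*x + 2*y**3 - y**2 - y + 2 → 2*y**3 + 2*y - 1
  leading term y**3: no divisor's leading term divides it; move 2*y**3 to the remainder.
  leading term y: no divisor's leading term divides it; move 2*y to the remainder.
  leading term 1: no divisor's leading term divides it; move -1 to the remainder.
  remainder 2*y**3 + 2*y - 1 ≠ 0; add g_3 = 2*y**3 + 2*y - 1 to the basis.

The other S-polynomials (S(f_1,g_3), S(f_2,g_3)) all reduce to 0 modulo the current basis, so we have a Gröbner basis.
Inter-reduce: drop elements whose leading term is divisible by another's, tail-reduce, and make monic.

G = {x + 2*y**2 + y - 1, y**3 + y + 2}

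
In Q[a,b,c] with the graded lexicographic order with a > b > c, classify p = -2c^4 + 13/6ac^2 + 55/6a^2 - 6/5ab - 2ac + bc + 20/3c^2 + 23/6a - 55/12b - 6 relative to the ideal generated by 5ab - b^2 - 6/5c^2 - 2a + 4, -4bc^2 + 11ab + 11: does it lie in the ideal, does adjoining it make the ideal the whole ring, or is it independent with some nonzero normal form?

-2c^4 + 13/6ac^2 + 55/6a^2 - 6/5ab - 2ac + bc + 20/3c^2 + 23/6a - 55/12b - 6 is independent of I; its normal form modulo I is -2ac - 6/25b^2 + bc - 36/125c^2 - 123/100a - 126/25.

First compute the reduced Gröbner basis of I by Buchberger's algorithm.
f_1 = 5ab - b^2 - 6/5c^2 - 2a + 4, LT = ab.
f_2 = -4bc^2 + 11ab + 11, LT = bc^2.

S(f_1,f_2): lcm = abc^2. S = -1/5b^2c^2 - 6/25c^4 + 11/4a^2b - 2/5ac^2 + 4/5c^2 + 11/4a.
  reduce S modulo (f_1, f_2):
  remainder -6/25c^4 + 13/50ac^2 + 11/10a^2 + 4/5c^2 + 11/20a - 11/20b ≠ 0; add h_3 = -6/25c^4 + 13/50ac^2 + 11/10a^2 + 4/5c^2 + 11/20a - 11/20b to the basis.

The other S-polynomials (S(f_1,h_3), S(f_2,h_3)) all reduce to 0 modulo the current basis, so we have a Gröbner basis.
Inter-reduce: drop elements whose leading term is divisible by another's, tail-reduce, and make monic.
Reduced Gröbner basis: {c^4 - 13/12ac^2 - 55/12a^2 - 10/3c^2 - 55/24a + 55/24b, bc^2 - 11/20b^2 - 33/50c^2 - 11/10a - 11/20, ab - 1/5b^2 - 6/25c^2 - 2/5a + 4/5}.
Label its elements g_1 = c^4 - 13/12ac^2 - 55/12a^2 - 10/3c^2 - 55/24a + 55/24b, g_2 = bc^2 - 11/20b^2 - 33/50c^2 - 11/10a - 11/20, g_3 = ab - 1/5b^2 - 6/25c^2 - 2/5a + 4/5.

Reduce p = -2c^4 + 13/6ac^2 + 55/6a^2 - 6/5ab - 2ac + bc + 20/3c^2 + 23/6a - 55/12b - 6 modulo G:
  leading term c^4: subtract (-2)·g_1 from -2c^4 + 13/6ac^2 + 55/6a^2 - 6/5ab - 2ac + bc + 20/3c^2 + 23/6a - 55/12b - 6 → -6/5ab - 2ac + bc - 3/4a - 6
  leading term ab: subtract (-6/5)·g_3 from -6/5ab - 2ac + bc - 3/4a - 6 → -2ac - 6/25b^2 + bc - 36/125c^2 - 123/100a - 126/25
  leading term ac: no divisor's leading term divides it; move -2ac to the remainder.
  leading term b^2: no divisor's leading term divides it; move -6/25b^2 to the remainder.
  leading term bc: no divisor's leading term divides it; move bc to the remainder.
  leading term c^2: no divisor's leading term divides it; move -36/125c^2 to the remainder.
  leading term a: no divisor's leading term divides it; move -123/100a to the remainder.
  leading term 1: no divisor's leading term divides it; move -126/25 to the remainder.
  normal form = -2ac - 6/25b^2 + bc - 36/125c^2 - 123/100a - 126/25.
The normal form is nonzero, so p ∉ I. Since p minus its normal form lies in I, I + (p) = I + (r) where r = -2ac - 6/25b^2 + bc - 36/125c^2 - 123/100a - 126/25; decide whether this ideal is the whole ring.
Run Buchberger on G together with r (pairs among the g_i already reduce to 0 since G is a Gröbner basis):
g_1 = c^4 - 13/12ac^2 - 55/12a^2 - 10/3c^2 - 55/24a + 55/24b, LT = c^4.
g_2 = bc^2 - 11/20b^2 - 33/50c^2 - 11/10a - 11/20, LT = bc^2.
g_3 = ab - 1/5b^2 - 6/25c^2 - 2/5a + 4/5, LT = ab.
r = -2ac - 6/25b^2 + bc - 36/125c^2 - 123/100a - 126/25, LT = ac.

S(g_1,r): lcm = ac^4. S = -3/25b^2c^3 + 1/2bc^4 - 18/125c^5 - 13/12a^2c^2 - 123/200ac^3 - 55/12a^3 - 10/3ac^2 - 63/25c^3 - 55/24a^2 + 55/24ab.
  reduce S modulo (g_1, g_2, g_3, r):
  remainder -1/25b^3c - 55/12a^3 + 2477/18750b^3 + 331541/5000000b^2c - 36505377/12500000c^3 - 155671/160000a^2 - 83394269/187500000b^2 + 148755681/80000000bc + 419730731/156250000c^2 - 12148720363/8000000000a - 4954/9375b + 444324/78125c - 8368492721/750000000 ≠ 0; add m_5 = -1/25b^3c - 55/12a^3 + 2477/18750b^3 + 331541/5000000b^2c - 36505377/12500000c^3 - 155671/160000a^2 - 83394269/187500000b^2 + 148755681/80000000bc + 419730731/156250000c^2 - 12148720363/8000000000a - 4954/9375b + 444324/78125c - 8368492721/750000000 to the basis.

S(g_2,r): lcm = abc^2. S = -3/25b^3c + 1/2b^2c^2 - 18/125bc^3 - 11/20ab^2 - 123/200abc - 33/50ac^2 - 11/10a^2 - 63/25bc - 11/20a.
  reduce S modulo (g_1, g_2, g_3, r, m_5):
  remainder 55/4a^3 - 5783/25000b^3 - 1609623/5000000b^2c + 107671131/12500000c^3 + 291013/160000a^2 + 82970519/62500000b^2 - 647807043/80000000bc - 1260463443/156250000c^2 + 31933181089/8000000000a + 57507/25000b - 2341569/156250c + 8283397721/250000000 ≠ 0; add m_6 = 55/4a^3 - 5783/25000b^3 - 1609623/5000000b^2c + 107671131/12500000c^3 + 291013/160000a^2 + 82970519/62500000b^2 - 647807043/80000000bc - 1260463443/156250000c^2 + 31933181089/8000000000a + 57507/25000b - 2341569/156250c + 8283397721/250000000 to the basis.

S(g_3,r): lcm = abc. S = -3/25b^3 + 3/10b^2c - 18/125bc^2 - 6/25c^3 - 123/200ab - 2/5ac - 63/25b + 4/5c.
  reduce S modulo (g_1, g_2, g_3, r, m_5, m_6):
  remainder -3/25b^3 + 3/10b^2c - 6/25c^3 - 771/5000b^2 - 1/5bc - 2313/12500c^2 - 99/625a - 63/25b + 4/5c + 888/625 ≠ 0; add m_7 = -3/25b^3 + 3/10b^2c - 6/25c^3 - 771/5000b^2 - 1/5bc - 2313/12500c^2 - 99/625a - 63/25b + 4/5c + 888/625 to the basis.

The other S-polynomials (S(g_1,g_2), S(g_1,g_3), S(g_2,g_3), S(g_1,m_5), S(g_2,m_5), S(g_3,m_5), S(r,m_5), S(g_1,m_6), S(g_2,m_6), S(g_3,m_6), S(r,m_6), S(m_5,m_6), S(g_1,m_7), S(g_2,m_7), S(g_3,m_7), S(r,m_7), S(m_5,m_7), S(m_6,m_7)) all reduce to 0 modulo the current basis, so we have a Gröbner basis.
Inter-reduce: drop elements whose leading term is divisible by another's, tail-reduce, and make monic.
Reduced Gröbner basis: {c^4 + 13/100b^2c + 39/250c^3 - 55/12a^2 - 1417/3750b^2 + 533/1600bc - 35501/9375c^2 - 527559/160000a + 55/24b + 273/100c - 29653/15000, a^3 - 409193/6250000b^2c + 113454131/171875000c^3 + 291013/2200000a^2 + 203096813/1718750000b^2 - 1850893129/3300000000bc - 2409459561/4296875000c^2 + 34375920289/110000000000a + 3579/6875b - 15495164/12890625c + 7598690521/3437500000, b^3 - 5/2b^2c + 2c^3 + 257/200b^2 + 5/3bc + 771/500c^2 + 33/25a + 21b - 20/3c - 296/25, bc^2 - 11/20b^2 - 33/50c^2 - 11/10a - 11/20, ab - 1/5b^2 - 6/25c^2 - 2/5a + 4/5, ac + 3/25b^2 - 1/2bc + 18/125c^2 + 123/200a + 63/25}.
The reduced Gröbner basis of I + (p) is {c^4 + 13/100b^2c + 39/250c^3 - 55/12a^2 - 1417/3750b^2 + 533/1600bc - 35501/9375c^2 - 527559/160000a + 55/24b + 273/100c - 29653/15000, a^3 - 409193/6250000b^2c + 113454131/171875000c^3 + 291013/2200000a^2 + 203096813/1718750000b^2 - 1850893129/3300000000bc - 2409459561/4296875000c^2 + 34375920289/110000000000a + 3579/6875b - 15495164/12890625c + 7598690521/3437500000, b^3 - 5/2b^2c + 2c^3 + 257/200b^2 + 5/3bc + 771/500c^2 + 33/25a + 21b - 20/3c - 296/25, bc^2 - 11/20b^2 - 33/50c^2 - 11/10a - 11/20, ab - 1/5b^2 - 6/25c^2 - 2/5a + 4/5, ac + 3/25b^2 - 1/2bc + 18/125c^2 + 123/200a + 63/25} ≠ {1}, a proper ideal, so the enlarged system stays consistent: p is independent of I, with normal form -2ac - 6/25b^2 + bc - 36/125c^2 - 123/100a - 126/25.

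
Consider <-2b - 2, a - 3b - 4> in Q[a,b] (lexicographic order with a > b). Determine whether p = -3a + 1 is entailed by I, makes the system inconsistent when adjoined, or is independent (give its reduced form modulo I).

Adjoining -3a + 1 makes the ideal the whole ring: the system is inconsistent.

First compute the reduced Gröbner basis of I by Buchberger's algorithm.
f_1 = -2b - 2, LT = b.
f_2 = a - 3b - 4, LT = a.

The S-polynomials (S(f_1,f_2)) all reduce to 0 modulo the current basis, so we have a Gröbner basis.
Inter-reduce: drop elements whose leading term is divisible by another's, tail-reduce, and make monic.
Reduced Gröbner basis: {a - 1, b + 1}.
Label its elements g_1 = a - 1, g_2 = b + 1.

Reduce p = -3a + 1 modulo G:
  leading term a: subtract (-3)·g_1 from -3a + 1 → -2
  leading term 1: no divisor's leading term divides it; move -2 to the remainder.
  normal form = -2.
The normal form is nonzero, so p ∉ I. Since p minus its normal form lies in I, I + (p) = I + (r) where r = -2; decide whether this ideal is the whole ring.
Here r = -2 is a nonzero constant, hence a unit: 1 ∈ I + (p), the Gröbner basis of I + (p) is {1}, and the enlarged system has no common solution — adjoining p is inconsistent.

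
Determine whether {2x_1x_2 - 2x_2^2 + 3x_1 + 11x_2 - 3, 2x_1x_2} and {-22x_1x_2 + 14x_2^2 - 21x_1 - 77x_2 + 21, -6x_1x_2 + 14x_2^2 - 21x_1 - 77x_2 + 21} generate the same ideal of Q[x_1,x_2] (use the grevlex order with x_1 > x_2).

For a fixed monomial order, each ideal has a unique reduced Gröbner basis; comparing bases decides equality.
Buchberger on the first generating set:
f_1 = 2x_1x_2 - 2x_2^2 + 3x_1 + 11x_2 - 3, LT = x_1x_2.
f_2 = 2x_1x_2, LT = x_1x_2.

S(f_1,f_2): lcm = x_1x_2. S = -x_2^2 + 3/2x_1 + 11/2x_2 - 3/2.
  leading term x_2^2: no divisor's leading term divides it; move -x_2^2 to the remainder.
  leading term x_1: no divisor's leading term divides it; move 3/2x_1 to the remainder.
  leading term x_2: no divisor's leading term divides it; move 11/2x_2 to the remainder.
  leading term 1: no divisor's leading term divides it; move -3/2 to the remainder.
  remainder -x_2^2 + 3/2x_1 + 11/2x_2 - 3/2 ≠ 0; add g_3 = -x_2^2 + 3/2x_1 + 11/2x_2 - 3/2 to the basis.

S(f_1,g_3): lcm = x_1x_2^2. S = -x_2^3 + 3/2x_1^2 + 7x_1x_2 + 11/2x_2^2 - 3/2x_1 - 3/2x_2.
  leading term x_2^3: subtract (x_2)·g_3 from -x_2^3 + 3/2x_1^2 + 7x_1x_2 + 11/2x_2^2 - 3/2x_1 - 3/2x_2 → 3/2x_1^2 + 11/2x_1x_2 - 3/2x_1
  leading term x_1^2: no divisor's leading term divides it; move 3/2x_1^2 to the remainder.
  leading term x_1x_2: subtract (11/4)·f_1 from 11/2x_1x_2 - 3/2x_1 → 11/2x_2^2 - 39/4x_1 - 121/4x_2 + 33/4
  leading term x_2^2: subtract (-11/2)·g_3 from 11/2x_2^2 - 39/4x_1 - 121/4x_2 + 33/4 → -3/2x_1
  leading term x_1: no divisor's leading term divides it; move -3/2x_1 to the remainder.
  remainder 3/2x_1^2 - 3/2x_1 ≠ 0; add g_4 = 3/2x_1^2 - 3/2x_1 to the basis.

The other S-polynomials (S(f_2,g_3), S(f_1,g_4), S(f_2,g_4), S(g_3,g_4)) all reduce to 0 modulo the current basis, so we have a Gröbner basis.
Inter-reduce: drop elements whose leading term is divisible by another's, tail-reduce, and make monic.
Reduced Gröbner basis: {x_1^2 - x_1, x_1x_2, x_2^2 - 3/2x_1 - 11/2x_2 + 3/2}.

Buchberger on the second generating set:
h_1 = -22x_1x_2 + 14x_2^2 - 21x_1 - 77x_2 + 21, LT = x_1x_2.
h_2 = -6x_1x_2 + 14x_2^2 - 21x_1 - 77x_2 + 21, LT = x_1x_2.

S(h_1,h_2): lcm = x_1x_2. S = 56/33x_2^2 - 28/11x_1 - 28/3x_2 + 28/11.
  leading term x_2^2: no divisor's leading term divides it; move 56/33x_2^2 to the remainder.
  leading term x_1: no divisor's leading term divides it; move -28/11x_1 to the remainder.
  leading term x_2: no divisor's leading term divides it; move -28/3x_2 to the remainder.
  leading term 1: no divisor's leading term divides it; move 28/11 to the remainder.
  remainder 56/33x_2^2 - 28/11x_1 - 28/3x_2 + 28/11 ≠ 0; add k_3 = 56/33x_2^2 - 28/11x_1 - 28/3x_2 + 28/11 to the basis.

S(h_1,k_3): lcm = x_1x_2^2. S = -7/11x_2^3 + 3/2x_1^2 + 71/11x_1x_2 + 7/2x_2^2 - 3/2x_1 - 21/22x_2.
  leading term x_2^3: subtract (-3/8x_2)·k_3 from -7/11x_2^3 + 3/2x_1^2 + 71/11x_1x_2 + 7/2x_2^2 - 3/2x_1 - 21/22x_2 → 3/2x_1^2 + 11/2x_1x_2 - 3/2x_1
  leading term x_1^2: no divisor's leading term divides it; move 3/2x_1^2 to the remainder.
  leading term x_1x_2: subtract (-1/4)·h_1 from 11/2x_1x_2 - 3/2x_1 → 7/2x_2^2 - 27/4x_1 - 77/4x_2 + 21/4
  leading term x_2^2: subtract (33/16)·k_3 from 7/2x_2^2 - 27/4x_1 - 77/4x_2 + 21/4 → -3/2x_1
  leading term x_1: no divisor's leading term divides it; move -3/2x_1 to the remainder.
  remainder 3/2x_1^2 - 3/2x_1 ≠ 0; add k_4 = 3/2x_1^2 - 3/2x_1 to the basis.

The other S-polynomials (S(h_2,k_3), S(h_1,k_4), S(h_2,k_4), S(k_3,k_4)) all reduce to 0 modulo the current basis, so we have a Gröbner basis.
Inter-reduce: drop elements whose leading term is divisible by another's, tail-reduce, and make monic.
Reduced Gröbner basis: {x_1^2 - x_1, x_1x_2, x_2^2 - 3/2x_1 - 11/2x_2 + 3/2}.

The two bases agree; hence the ideals are identical.

Yes, the ideals are equal.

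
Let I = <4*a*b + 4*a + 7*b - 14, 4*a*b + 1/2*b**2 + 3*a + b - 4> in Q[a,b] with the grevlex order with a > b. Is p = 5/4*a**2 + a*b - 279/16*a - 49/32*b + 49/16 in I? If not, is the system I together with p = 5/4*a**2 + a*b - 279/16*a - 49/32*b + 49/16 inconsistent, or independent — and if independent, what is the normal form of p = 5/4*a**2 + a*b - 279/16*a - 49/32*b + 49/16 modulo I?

First compute the reduced Gröbner basis of I by Buchberger's algorithm.
f_1 = 4*a*b + 4*a + 7*b - 14, LT = a*b.
f_2 = 4*a*b + 1/2*b**2 + 3*a + b - 4, LT = a*b.

S(f_1,f_2): lcm = a*b. S = -1/8*b**2 + 1/4*a + 3/2*b - 5/2.
  leading term b**2: no divisor's leading term divides it; move -1/8*b**2 to the remainder.
  leading term a: no divisor's leading term divides it; move 1/4*a to the remainder.
  leading term b: no divisor's leading term divides it; move 3/2*b to the remainder.
  leading term 1: no divisor's leading term divides it; move -5/2 to the remainder.
  remainder -1/8*b**2 + 1/4*a + 3/2*b - 5/2 ≠ 0; add h_3 = -1/8*b**2 + 1/4*a + 3/2*b - 5/2 to the basis.

S(f_1,h_3): lcm = a*b**2. S = 2*a**2 + 13*a*b + 7/4*b**2 - 20*a - 7/2*b.
  leading term a**2: no divisor's leading term divides it; move 2*a**2 to the remainder.
  leading term a*b: subtract (13/4)·f_1 from 13*a*b + 7/4*b**2 - 20*a - 7/2*b → 7/4*b**2 - 33*a - 105/4*b + 91/2
  leading term b**2: subtract (-14)·h_3 from 7/4*b**2 - 33*a - 105/4*b + 91/2 → -59/2*a - 21/4*b + 21/2
  leading term a: no divisor's leading term divides it; move -59/2*a to the remainder.
  leading term b: no divisor's leading term divides it; move -21/4*b to the remainder.
  leading term 1: no divisor's leading term divides it; move 21/2 to the remainder.
  remainder 2*a**2 - 59/2*a - 21/4*b + 21/2 ≠ 0; add h_4 = 2*a**2 - 59/2*a - 21/4*b + 21/2 to the basis.

The other S-polynomials (S(f_2,h_3), S(f_1,h_4), S(f_2,h_4), S(h_3,h_4)) all reduce to 0 modulo the current basis, so we have a Gröbner basis.
Inter-reduce: drop elements whose leading term is divisible by another's, tail-reduce, and make monic.
Reduced Gröbner basis: {a**2 - 59/4*a - 21/8*b + 21/4, a*b + a + 7/4*b - 7/2, b**2 - 2*a - 12*b + 20}.
Label its elements g_1 = a**2 - 59/4*a - 21/8*b + 21/4, g_2 = a*b + a + 7/4*b - 7/2, g_3 = b**2 - 2*a - 12*b + 20.

Reduce p = 5/4*a**2 + a*b - 279/16*a - 49/32*b + 49/16 modulo G:
  leading term a**2: subtract (5/4)·g_1 from 5/4*a**2 + a*b - 279/16*a - 49/32*b + 49/16 → a*b + a + 7/4*b - 7/2
  leading term a*b: subtract (1)·g_2 from a*b + a + 7/4*b - 7/2 → 0
  normal form = 0.
Since the normal form is 0, p ∈ I.

5/4*a**2 + a*b - 279/16*a - 49/32*b + 49/16 lies in I (it reduces to 0).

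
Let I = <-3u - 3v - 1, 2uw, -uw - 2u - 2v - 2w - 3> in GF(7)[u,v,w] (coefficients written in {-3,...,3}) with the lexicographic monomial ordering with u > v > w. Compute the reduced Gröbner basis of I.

This is the nonlinear analogue of row-reducing a linear system.

f_1 = -3u - 3v - 1, LT = u.
f_2 = 2uw, LT = uw.
f_3 = -uw - 2u - 2v - 2w - 3, LT = uw.

S(f_1,f_2): lcm = uw. S = vw - 2w.
  leading term vw: no divisor's leading term divides it; move vw to the remainder.
  leading term w: no divisor's leading term divides it; move -2w to the remainder.
  remainder vw - 2w ≠ 0; add g_4 = vw - 2w to the basis.

S(f_1,f_3): lcm = uw. S = -2u + vw - 2v + 3w - 3.
  leading term u: subtract (3)·f_1 from -2u + vw - 2v + 3w - 3 → vw + 3w
  leading term vw: subtract (1)·g_4 from vw + 3w → -2w
  leading term w: no divisor's leading term divides it; move -2w to the remainder.
  remainder -2w ≠ 0; add g_5 = -2w to the basis.

S(f_2,f_3): lcm = uw. S = -2u - 2v - 2w - 3.
  leading term u: subtract (3)·f_1 from -2u - 2v - 2w - 3 → -2w
  leading term w: subtract (1)·g_5 from -2w → 0
  remainder 0.

S(f_1,g_4): leading monomials are coprime, so the S-polynomial reduces to 0 (Buchberger's first criterion).
S(f_2,g_4): lcm = uvw. S = 2uw.
  leading term uw: subtract (-3w)·f_1 from 2uw → -2vw - 3w
  leading term vw: subtract (-2)·g_4 from -2vw - 3w → 0
  remainder 0.

S(f_3,g_4): lcm = uvw. S = 2uv + 2uw + 2v^2 + 2vw + 3v.
  leading term uv: subtract (-3v)·f_1 from 2uv + 2uw + 2v^2 + 2vw + 3v → 2uw + 2vw
  leading term uw: subtract (-3w)·f_1 from 2uw + 2vw → -3w
  leading term w: subtract (-2)·g_5 from -3w → 0
  remainder 0.

S(f_1,g_5): leading monomials are coprime, so the S-polynomial reduces to 0 (Buchberger's first criterion).
S(f_2,g_5): lcm = uw. S = 0.
  remainder 0.

S(f_3,g_5): lcm = uw. S = 2u + 2v + 2w + 3.
  leading term u: subtract (-3)·f_1 from 2u + 2v + 2w + 3 → 2w
  leading term w: subtract (-1)·g_5 from 2w → 0
  remainder 0.

S(g_4,g_5): lcm = vw. S = -2w.
  leading term w: subtract (1)·g_5 from -2w → 0
  remainder 0.

Every S-polynomial of the final basis reduces to 0, so we have a Gröbner basis.
Inter-reduce: drop elements whose leading term is divisible by another's, tail-reduce, and make monic.

G = {u + v - 2, w}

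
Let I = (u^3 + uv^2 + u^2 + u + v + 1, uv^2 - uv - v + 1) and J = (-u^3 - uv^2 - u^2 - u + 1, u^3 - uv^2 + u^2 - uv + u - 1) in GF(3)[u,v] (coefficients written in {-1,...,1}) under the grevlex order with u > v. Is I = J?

No, the ideals differ.

For a fixed monomial order, each ideal has a unique reduced Gröbner basis; comparing bases decides equality.
Buchberger on the first generating set:
f_1 = u^3 + uv^2 + u^2 + u + v + 1, LT = u^3.
f_2 = uv^2 - uv - v + 1, LT = uv^2.

S(f_1,f_2): lcm = u^3v^2. S = uv^4 + u^3v + u^2v^2 + u^2v + uv^2 + v^3 - u^2 + v^2.
  reduce S modulo (f_1, f_2):
  remainder u^2v - v^3 - u^2 + uv - v^2 - u - 1 ≠ 0; add g_3 = u^2v - v^3 - u^2 + uv - v^2 - u - 1 to the basis.

S(f_2,g_3): lcm = u^2v^2. S = v^4 - uv^2 + v^3 + u + v.
  reduce S modulo (f_1, f_2, g_3):
  remainder v^4 + v^3 - uv + u + 1 ≠ 0; add g_4 = v^4 + v^3 - uv + u + 1 to the basis.

The other S-polynomials (S(f_1,g_3), S(f_1,g_4), S(f_2,g_4), S(g_3,g_4)) all reduce to 0 modulo the current basis, so we have a Gröbner basis.
Inter-reduce: drop elements whose leading term is divisible by another's, tail-reduce, and make monic.
Reduced Gröbner basis: {v^4 + v^3 - uv + u + 1, u^3 + u^2 + uv + u - v, u^2v - v^3 - u^2 + uv - v^2 - u - 1, uv^2 - uv - v + 1}.

Buchberger on the second generating set:
h_1 = -u^3 - uv^2 - u^2 - u + 1, LT = u^3.
h_2 = u^3 - uv^2 + u^2 - uv + u - 1, LT = u^3.

S(h_1,h_2): lcm = u^3. S = -uv^2 + uv.
  reduce S modulo (h_1, h_2):
  remainder -uv^2 + uv ≠ 0; add k_3 = -uv^2 + uv to the basis.

S(h_1,k_3): lcm = u^3v^2. S = uv^4 + u^3v + u^2v^2 + uv^2 - v^2.
  reduce S modulo (h_1, h_2, k_3):
  remainder -v^2 + v ≠ 0; add k_4 = -v^2 + v to the basis.

The other S-polynomials (S(h_2,k_3), S(h_1,k_4), S(h_2,k_4), S(k_3,k_4)) all reduce to 0 modulo the current basis, so we have a Gröbner basis.
Inter-reduce: drop elements whose leading term is divisible by another's, tail-reduce, and make monic.
Reduced Gröbner basis: {u^3 + u^2 + uv + u - 1, v^2 - v}.

Since the reduced bases disagree, the two ideals are not the same.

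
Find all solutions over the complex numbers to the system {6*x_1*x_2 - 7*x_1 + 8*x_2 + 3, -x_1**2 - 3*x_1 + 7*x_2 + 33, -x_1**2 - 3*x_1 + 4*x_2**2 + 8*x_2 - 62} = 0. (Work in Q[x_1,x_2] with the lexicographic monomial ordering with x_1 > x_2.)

{(-1, -5)}

Compute a lex Gröbner basis by Buchberger's algorithm.
f_1 = 6*x_1*x_2 - 7*x_1 + 8*x_2 + 3, LT = x_1*x_2.
f_2 = -x_1**2 - 3*x_1 + 7*x_2 + 33, LT = x_1**2.
f_3 = -x_1**2 - 3*x_1 + 4*x_2**2 + 8*x_2 - 62, LT = x_1**2.

S(f_1,f_2): lcm = x_1**2*x_2. S = -7/6*x_1**2 - 5/3*x_1*x_2 + 1/2*x_1 + 7*x_2**2 + 33*x_2.
  leading term x_1**2: subtract (7/6)·f_2 from -7/6*x_1**2 - 5/3*x_1*x_2 + 1/2*x_1 + 7*x_2**2 + 33*x_2 → -5/3*x_1*x_2 + 4*x_1 + 7*x_2**2 + 149/6*x_2 - 77/2
  leading term x_1*x_2: subtract (-5/18)·f_1 from -5/3*x_1*x_2 + 4*x_1 + 7*x_2**2 + 149/6*x_2 - 77/2 → 37/18*x_1 + 7*x_2**2 + 487/18*x_2 - 113/3
  leading term x_1: no divisor's leading term divides it; move 37/18*x_1 to the remainder.
  leading term x_2**2: no divisor's leading term divides it; move 7*x_2**2 to the remainder.
  leading term x_2: no divisor's leading term divides it; move 487/18*x_2 to the remainder.
  leading term 1: no divisor's leading term divides it; move -113/3 to the remainder.
  remainder 37/18*x_1 + 7*x_2**2 + 487/18*x_2 - 113/3 ≠ 0; add h_4 = 37/18*x_1 + 7*x_2**2 + 487/18*x_2 - 113/3 to the basis.

S(f_1,f_3): lcm = x_1**2*x_2. S = -7/6*x_1**2 - 5/3*x_1*x_2 + 1/2*x_1 + 4*x_2**3 + 8*x_2**2 - 62*x_2.
  leading term x_1**2: subtract (7/6)·f_2 from -7/6*x_1**2 - 5/3*x_1*x_2 + 1/2*x_1 + 4*x_2**3 + 8*x_2**2 - 62*x_2 → -5/3*x_1*x_2 + 4*x_1 + 4*x_2**3 + 8*x_2**2 - 421/6*x_2 - 77/2
  leading term x_1*x_2: subtract (-5/18)·f_1 from -5/3*x_1*x_2 + 4*x_1 + 4*x_2**3 + 8*x_2**2 - 421/6*x_2 - 77/2 → 37/18*x_1 + 4*x_2**3 + 8*x_2**2 - 1223/18*x_2 - 113/3
  leading term x_1: subtract (1)·h_4 from 37/18*x_1 + 4*x_2**3 + 8*x_2**2 - 1223/18*x_2 - 113/3 → 4*x_2**3 + x_2**2 - 95*x_2
  leading term x_2**3: no divisor's leading term divides it; move 4*x_2**3 to the remainder.
  leading term x_2**2: no divisor's leading term divides it; move x_2**2 to the remainder.
  leading term x_2: no divisor's leading term divides it; move -95*x_2 to the remainder.
  remainder 4*x_2**3 + x_2**2 - 95*x_2 ≠ 0; add h_5 = 4*x_2**3 + x_2**2 - 95*x_2 to the basis.

S(f_2,f_3): lcm = x_1**2. S = 4*x_2**2 + x_2 - 95.
  leading term x_2**2: no divisor's leading term divides it; move 4*x_2**2 to the remainder.
  leading term x_2: no divisor's leading term divides it; move x_2 to the remainder.
  leading term 1: no divisor's leading term divides it; move -95 to the remainder.
  remainder 4*x_2**2 + x_2 - 95 ≠ 0; add h_6 = 4*x_2**2 + x_2 - 95 to the basis.

S(f_1,h_4): lcm = x_1*x_2. S = -7/6*x_1 - 126/37*x_2**3 - 487/37*x_2**2 + 2182/111*x_2 + 1/2.
  leading term x_1: subtract (-21/37)·h_4 from -7/6*x_1 - 126/37*x_2**3 - 487/37*x_2**2 + 2182/111*x_2 + 1/2 → -126/37*x_2**3 - 340/37*x_2**2 + 2591/74*x_2 - 1545/74
  leading term x_2**3: subtract (-63/74)·h_5 from -126/37*x_2**3 - 340/37*x_2**2 + 2591/74*x_2 - 1545/74 → -617/74*x_2**2 - 1697/37*x_2 - 1545/74
  leading term x_2**2: subtract (-617/296)·h_6 from -617/74*x_2**2 - 1697/37*x_2 - 1545/74 → -12959/296*x_2 - 64795/296
  leading term x_2: no divisor's leading term divides it; move -12959/296*x_2 to the remainder.
  leading term 1: no divisor's leading term divides it; move -64795/296 to the remainder.
  remainder -12959/296*x_2 - 64795/296 ≠ 0; add h_7 = -12959/296*x_2 - 64795/296 to the basis.

The other S-polynomials (S(f_2,h_4), S(f_3,h_4), S(f_1,h_5), S(f_2,h_5), S(f_3,h_5), S(h_4,h_5), S(f_1,h_6), S(f_2,h_6), S(f_3,h_6), S(h_4,h_6), S(h_5,h_6), S(f_1,h_7), S(f_2,h_7), S(f_3,h_7), S(h_4,h_7), S(h_5,h_7), S(h_6,h_7)) all reduce to 0 modulo the current basis, so we have a Gröbner basis.
Inter-reduce: drop elements whose leading term is divisible by another's, tail-reduce, and make monic.
Reduced Gröbner basis: {x_1 + 1, x_2 + 5}.

From the last basis element, x_2 + 5 = 0, so x_2 takes values in {-5}. Each choice, substituted upward through the basis, yields the corresponding point(s) of the solution set.
  x_2 = -5: the earlier basis element becomes x_1 + 1 = 0, giving x_1 = -1 — point (-1, -5).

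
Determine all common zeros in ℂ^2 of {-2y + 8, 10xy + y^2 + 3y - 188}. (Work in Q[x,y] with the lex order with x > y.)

Compute a lex Gröbner basis by Buchberger's algorithm.
f_1 = -2y + 8, LT = y.
f_2 = 10xy + y^2 + 3y - 188, LT = xy.

S(f_1,f_2): lcm = xy. S = -4x - 1/10y^2 - 3/10y + 94/5.
  leading term x: no divisor's leading term divides it; move -4x to the remainder.
  leading term y^2: subtract (1/20y)·f_1 from -1/10y^2 - 3/10y + 94/5 → -7/10y + 94/5
  leading term y: subtract (7/20)·f_1 from -7/10y + 94/5 → 16
  leading term 1: no divisor's leading term divides it; move 16 to the remainder.
  remainder -4x + 16 ≠ 0; add h_3 = -4x + 16 to the basis.

S(f_1,h_3): leading monomials are coprime, so the S-polynomial reduces to 0 (Buchberger's first criterion).
S(f_2,h_3): lcm = xy. S = 1/10y^2 + 43/10y - 94/5.
  leading term y^2: subtract (-1/20y)·f_1 from 1/10y^2 + 43/10y - 94/5 → 47/10y - 94/5
  leading term y: subtract (-47/20)·f_1 from 47/10y - 94/5 → 0
  remainder 0.

Every S-polynomial of the final basis reduces to 0, so we have a Gröbner basis.
Inter-reduce: drop elements whose leading term is divisible by another's, tail-reduce, and make monic.
Reduced Gröbner basis: {x - 4, y - 4}.

From the last basis element, y - 4 = 0, so y takes values in {4}. Each choice, substituted upward through the basis, yields the corresponding point(s) of the solution set.
  y = 4: the earlier basis element becomes x - 4 = 0, giving x = 4 — point (4, 4).
Substituting each solution back into the original system confirms all equations vanish.

{(4, 4)}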